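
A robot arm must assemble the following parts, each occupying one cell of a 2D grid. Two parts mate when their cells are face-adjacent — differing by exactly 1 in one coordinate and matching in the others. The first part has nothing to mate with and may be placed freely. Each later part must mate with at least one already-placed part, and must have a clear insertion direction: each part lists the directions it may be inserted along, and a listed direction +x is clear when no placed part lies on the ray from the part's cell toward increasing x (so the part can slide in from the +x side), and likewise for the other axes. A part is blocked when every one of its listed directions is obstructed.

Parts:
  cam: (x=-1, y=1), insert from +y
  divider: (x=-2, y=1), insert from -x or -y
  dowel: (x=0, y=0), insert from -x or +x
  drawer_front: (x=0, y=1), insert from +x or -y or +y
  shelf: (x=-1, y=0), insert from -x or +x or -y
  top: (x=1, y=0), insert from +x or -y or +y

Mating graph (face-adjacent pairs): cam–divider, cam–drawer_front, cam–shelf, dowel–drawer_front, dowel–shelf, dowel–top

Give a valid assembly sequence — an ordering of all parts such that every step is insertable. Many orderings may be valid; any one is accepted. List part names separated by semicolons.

1. divider@(-2, 1) [-x clear] — {divider}
2. cam@(-1, 1) [+y clear] — {cam, divider}
3. shelf@(-1, 0) [-x clear] — {cam, divider, shelf}
4. dowel@(0, 0) [+x clear] — {cam, divider, dowel, shelf}
5. top@(1, 0) [+x clear] — {cam, divider, dowel, shelf, top}
6. drawer_front@(0, 1) [+x clear] — {cam, divider, dowel, drawer_front, shelf, top}

divider; cam; shelf; dowel; top; drawer_front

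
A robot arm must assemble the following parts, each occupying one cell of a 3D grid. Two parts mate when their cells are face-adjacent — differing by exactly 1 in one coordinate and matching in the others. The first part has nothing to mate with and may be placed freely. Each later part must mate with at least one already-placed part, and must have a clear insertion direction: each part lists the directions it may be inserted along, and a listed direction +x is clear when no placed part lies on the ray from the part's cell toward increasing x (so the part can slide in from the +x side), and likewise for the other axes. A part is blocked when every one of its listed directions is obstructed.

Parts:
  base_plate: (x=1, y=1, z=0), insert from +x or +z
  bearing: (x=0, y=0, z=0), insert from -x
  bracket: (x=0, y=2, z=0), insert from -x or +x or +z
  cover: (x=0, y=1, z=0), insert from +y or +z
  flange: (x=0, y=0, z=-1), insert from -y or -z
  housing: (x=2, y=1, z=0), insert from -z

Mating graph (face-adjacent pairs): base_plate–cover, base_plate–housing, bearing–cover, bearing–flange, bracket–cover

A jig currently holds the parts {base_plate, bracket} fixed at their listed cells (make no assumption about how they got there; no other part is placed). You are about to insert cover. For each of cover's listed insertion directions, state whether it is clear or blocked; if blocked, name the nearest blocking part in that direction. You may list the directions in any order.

+y: blocked by bracket; +z: clear

+y: nearest on ray is bracket@(0, 2, 0) ⇒ blocked
+z: ray from cover(0, 1, 0) has no placed part ⇒ clear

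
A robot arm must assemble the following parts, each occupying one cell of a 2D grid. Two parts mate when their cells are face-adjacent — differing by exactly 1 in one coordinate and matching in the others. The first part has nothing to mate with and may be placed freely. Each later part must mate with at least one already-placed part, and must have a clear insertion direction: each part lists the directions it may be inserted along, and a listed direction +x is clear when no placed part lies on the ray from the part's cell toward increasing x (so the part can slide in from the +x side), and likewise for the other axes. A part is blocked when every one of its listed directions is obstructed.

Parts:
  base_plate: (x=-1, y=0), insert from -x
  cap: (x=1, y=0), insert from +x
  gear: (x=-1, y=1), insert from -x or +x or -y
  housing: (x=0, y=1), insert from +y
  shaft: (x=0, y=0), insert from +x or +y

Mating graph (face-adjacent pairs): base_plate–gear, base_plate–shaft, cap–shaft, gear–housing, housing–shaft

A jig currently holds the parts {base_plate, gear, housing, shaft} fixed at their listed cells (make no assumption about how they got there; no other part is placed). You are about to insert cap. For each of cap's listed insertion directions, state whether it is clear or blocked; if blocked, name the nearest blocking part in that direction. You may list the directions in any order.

+x: clear

+x: ray from cap(1, 0) has no placed part ⇒ clear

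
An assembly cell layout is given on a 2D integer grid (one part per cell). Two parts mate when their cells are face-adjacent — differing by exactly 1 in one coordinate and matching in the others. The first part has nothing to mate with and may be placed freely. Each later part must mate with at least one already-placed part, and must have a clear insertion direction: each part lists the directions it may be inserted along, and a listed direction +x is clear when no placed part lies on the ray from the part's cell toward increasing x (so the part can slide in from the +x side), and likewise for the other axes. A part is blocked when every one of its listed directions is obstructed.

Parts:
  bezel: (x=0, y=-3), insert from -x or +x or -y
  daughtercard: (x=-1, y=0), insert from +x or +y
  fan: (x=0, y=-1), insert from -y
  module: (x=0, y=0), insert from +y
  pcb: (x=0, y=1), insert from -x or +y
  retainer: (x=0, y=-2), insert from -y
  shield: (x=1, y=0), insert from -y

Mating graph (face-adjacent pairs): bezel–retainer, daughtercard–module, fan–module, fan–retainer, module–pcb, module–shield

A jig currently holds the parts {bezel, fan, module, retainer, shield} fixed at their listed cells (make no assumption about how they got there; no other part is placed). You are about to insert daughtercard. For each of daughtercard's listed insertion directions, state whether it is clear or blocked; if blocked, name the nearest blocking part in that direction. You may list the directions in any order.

+x: nearest on ray is module@(0, 0) ⇒ blocked
+y: ray from daughtercard(-1, 0) has no placed part ⇒ clear

+x: blocked by module; +y: clear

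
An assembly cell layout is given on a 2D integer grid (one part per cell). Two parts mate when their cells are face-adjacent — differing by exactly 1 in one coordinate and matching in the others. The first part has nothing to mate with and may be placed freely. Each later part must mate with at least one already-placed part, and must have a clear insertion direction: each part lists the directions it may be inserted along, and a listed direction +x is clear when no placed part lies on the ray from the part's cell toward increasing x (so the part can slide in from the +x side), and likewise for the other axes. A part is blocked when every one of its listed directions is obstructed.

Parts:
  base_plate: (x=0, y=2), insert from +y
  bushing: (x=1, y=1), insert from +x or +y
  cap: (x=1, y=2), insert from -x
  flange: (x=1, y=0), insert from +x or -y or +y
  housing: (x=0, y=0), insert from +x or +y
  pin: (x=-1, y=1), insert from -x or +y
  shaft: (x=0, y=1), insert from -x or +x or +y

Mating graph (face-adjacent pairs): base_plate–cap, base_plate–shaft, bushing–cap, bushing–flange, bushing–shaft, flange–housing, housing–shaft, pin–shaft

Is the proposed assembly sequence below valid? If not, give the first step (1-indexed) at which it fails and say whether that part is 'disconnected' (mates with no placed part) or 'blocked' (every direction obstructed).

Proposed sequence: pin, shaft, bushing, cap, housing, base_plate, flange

Valid

1. pin@(-1, 1) [-x clear] — {pin}
2. shaft@(0, 1) [+x clear] — {pin, shaft}
3. bushing@(1, 1) [+x clear] — {bushing, pin, shaft}
4. cap@(1, 2) [-x clear] — {bushing, cap, pin, shaft}
5. housing@(0, 0) [+x clear] — {bushing, cap, housing, pin, shaft}
6. base_plate@(0, 2) [+y clear] — {base_plate, bushing, cap, housing, pin, shaft}
7. flange@(1, 0) [+x clear] — {base_plate, bushing, cap, flange, housing, pin, shaft}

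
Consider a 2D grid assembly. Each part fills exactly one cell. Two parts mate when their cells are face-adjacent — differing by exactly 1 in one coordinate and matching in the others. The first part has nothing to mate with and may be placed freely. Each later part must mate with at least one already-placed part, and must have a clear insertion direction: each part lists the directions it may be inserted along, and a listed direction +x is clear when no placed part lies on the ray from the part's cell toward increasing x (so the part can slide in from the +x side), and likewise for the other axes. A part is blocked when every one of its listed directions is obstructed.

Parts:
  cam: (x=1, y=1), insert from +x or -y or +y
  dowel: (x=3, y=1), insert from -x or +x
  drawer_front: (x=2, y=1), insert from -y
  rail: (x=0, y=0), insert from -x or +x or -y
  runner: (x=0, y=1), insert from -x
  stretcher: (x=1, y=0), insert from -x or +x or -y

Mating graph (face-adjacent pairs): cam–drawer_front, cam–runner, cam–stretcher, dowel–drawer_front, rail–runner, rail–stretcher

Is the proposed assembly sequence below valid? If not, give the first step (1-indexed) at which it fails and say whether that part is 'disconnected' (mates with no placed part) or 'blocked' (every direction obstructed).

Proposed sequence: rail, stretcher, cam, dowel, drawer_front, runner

Invalid at step 4 (disconnected)

1. rail@(0, 0) [-x clear] — {rail}
2. stretcher@(1, 0) [+x clear] — {rail, stretcher}
3. cam@(1, 1) [+x clear] — {cam, rail, stretcher}
4. dowel@(3, 1) — no placed neighbour ⇒ disconnected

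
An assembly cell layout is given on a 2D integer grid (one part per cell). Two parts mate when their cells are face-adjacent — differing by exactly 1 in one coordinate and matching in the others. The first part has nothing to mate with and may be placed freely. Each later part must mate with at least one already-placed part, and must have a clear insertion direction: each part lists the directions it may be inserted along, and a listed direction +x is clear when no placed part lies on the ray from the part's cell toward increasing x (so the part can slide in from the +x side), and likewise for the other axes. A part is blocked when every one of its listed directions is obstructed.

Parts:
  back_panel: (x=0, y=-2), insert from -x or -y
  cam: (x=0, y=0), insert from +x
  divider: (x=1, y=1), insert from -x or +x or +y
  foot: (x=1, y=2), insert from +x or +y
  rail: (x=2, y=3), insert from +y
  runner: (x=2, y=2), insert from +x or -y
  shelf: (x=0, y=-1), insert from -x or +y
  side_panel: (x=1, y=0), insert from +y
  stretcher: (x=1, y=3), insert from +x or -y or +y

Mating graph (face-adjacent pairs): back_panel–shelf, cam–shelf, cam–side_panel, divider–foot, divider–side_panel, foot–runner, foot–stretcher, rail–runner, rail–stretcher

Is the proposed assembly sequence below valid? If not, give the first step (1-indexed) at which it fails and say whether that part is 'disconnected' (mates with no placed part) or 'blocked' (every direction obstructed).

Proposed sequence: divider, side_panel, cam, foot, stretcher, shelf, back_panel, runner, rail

Invalid at step 2 (blocked)

1. divider@(1, 1) [-x clear] — {divider}
2. side_panel@(1, 0) — +y all obstructed ⇒ blocked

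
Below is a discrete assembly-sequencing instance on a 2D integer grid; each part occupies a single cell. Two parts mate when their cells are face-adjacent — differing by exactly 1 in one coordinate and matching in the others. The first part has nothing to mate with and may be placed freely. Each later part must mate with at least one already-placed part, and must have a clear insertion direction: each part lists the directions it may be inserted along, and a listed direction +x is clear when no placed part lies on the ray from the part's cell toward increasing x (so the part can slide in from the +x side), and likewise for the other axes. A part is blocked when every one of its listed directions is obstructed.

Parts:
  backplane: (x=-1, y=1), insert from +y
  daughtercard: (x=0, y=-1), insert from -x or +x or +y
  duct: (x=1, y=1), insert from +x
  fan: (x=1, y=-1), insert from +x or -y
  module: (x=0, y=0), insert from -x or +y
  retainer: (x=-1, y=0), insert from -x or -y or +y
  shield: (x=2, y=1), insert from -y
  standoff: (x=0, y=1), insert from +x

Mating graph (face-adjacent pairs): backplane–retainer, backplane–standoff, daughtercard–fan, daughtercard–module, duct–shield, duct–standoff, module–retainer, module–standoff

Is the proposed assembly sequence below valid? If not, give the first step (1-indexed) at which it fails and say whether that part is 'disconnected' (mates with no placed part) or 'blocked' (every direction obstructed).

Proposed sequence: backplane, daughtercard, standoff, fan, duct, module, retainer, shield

1. backplane@(-1, 1) [+y clear] — {backplane}
2. daughtercard@(0, -1) — no placed neighbour ⇒ disconnected

Invalid at step 2 (disconnected)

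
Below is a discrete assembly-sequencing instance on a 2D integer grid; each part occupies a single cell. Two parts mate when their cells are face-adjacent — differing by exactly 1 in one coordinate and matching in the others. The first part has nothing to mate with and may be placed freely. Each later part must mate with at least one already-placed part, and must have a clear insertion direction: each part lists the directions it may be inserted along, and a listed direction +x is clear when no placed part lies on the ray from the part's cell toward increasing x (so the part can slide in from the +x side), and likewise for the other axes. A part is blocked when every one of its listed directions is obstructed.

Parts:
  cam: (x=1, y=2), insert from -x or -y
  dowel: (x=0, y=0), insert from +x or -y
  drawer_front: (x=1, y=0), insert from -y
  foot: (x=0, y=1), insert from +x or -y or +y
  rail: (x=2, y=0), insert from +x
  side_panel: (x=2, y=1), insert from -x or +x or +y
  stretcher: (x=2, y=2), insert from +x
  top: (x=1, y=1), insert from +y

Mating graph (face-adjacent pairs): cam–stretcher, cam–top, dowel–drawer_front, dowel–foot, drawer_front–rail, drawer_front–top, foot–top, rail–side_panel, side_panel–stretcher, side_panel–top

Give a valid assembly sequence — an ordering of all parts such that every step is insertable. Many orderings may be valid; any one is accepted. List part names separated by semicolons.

side_panel; rail; drawer_front; dowel; foot; top; stretcher; cam

1. side_panel@(2, 1) [-x clear] — {side_panel}
2. rail@(2, 0) [+x clear] — {rail, side_panel}
3. drawer_front@(1, 0) [-y clear] — {drawer_front, rail, side_panel}
4. dowel@(0, 0) [-y clear] — {dowel, drawer_front, rail, side_panel}
5. foot@(0, 1) [+y clear] — {dowel, drawer_front, foot, rail, side_panel}
6. top@(1, 1) [+y clear] — {dowel, drawer_front, foot, rail, side_panel, top}
7. stretcher@(2, 2) [+x clear] — {dowel, drawer_front, foot, rail, side_panel, stretcher, top}
8. cam@(1, 2) [-x clear] — {cam, dowel, drawer_front, foot, rail, side_panel, stretcher, top}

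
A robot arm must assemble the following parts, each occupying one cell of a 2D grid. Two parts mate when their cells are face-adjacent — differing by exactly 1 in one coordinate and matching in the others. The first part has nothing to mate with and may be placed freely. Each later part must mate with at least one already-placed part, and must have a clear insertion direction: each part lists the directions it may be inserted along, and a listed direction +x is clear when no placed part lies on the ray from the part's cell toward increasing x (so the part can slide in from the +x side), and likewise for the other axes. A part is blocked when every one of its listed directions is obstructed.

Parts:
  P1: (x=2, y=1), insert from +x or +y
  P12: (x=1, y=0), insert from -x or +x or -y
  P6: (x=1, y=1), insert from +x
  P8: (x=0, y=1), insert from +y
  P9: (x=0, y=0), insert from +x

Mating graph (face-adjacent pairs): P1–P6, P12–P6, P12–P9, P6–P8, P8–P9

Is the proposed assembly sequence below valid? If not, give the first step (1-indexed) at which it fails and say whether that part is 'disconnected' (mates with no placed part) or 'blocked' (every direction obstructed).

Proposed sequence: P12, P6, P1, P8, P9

Invalid at step 5 (blocked)

1. P12@(1, 0) [-x clear] — {P12}
2. P6@(1, 1) [+x clear] — {P12, P6}
3. P1@(2, 1) [+x clear] — {P1, P12, P6}
4. P8@(0, 1) [+y clear] — {P1, P12, P6, P8}
5. P9@(0, 0) — +x all obstructed ⇒ blocked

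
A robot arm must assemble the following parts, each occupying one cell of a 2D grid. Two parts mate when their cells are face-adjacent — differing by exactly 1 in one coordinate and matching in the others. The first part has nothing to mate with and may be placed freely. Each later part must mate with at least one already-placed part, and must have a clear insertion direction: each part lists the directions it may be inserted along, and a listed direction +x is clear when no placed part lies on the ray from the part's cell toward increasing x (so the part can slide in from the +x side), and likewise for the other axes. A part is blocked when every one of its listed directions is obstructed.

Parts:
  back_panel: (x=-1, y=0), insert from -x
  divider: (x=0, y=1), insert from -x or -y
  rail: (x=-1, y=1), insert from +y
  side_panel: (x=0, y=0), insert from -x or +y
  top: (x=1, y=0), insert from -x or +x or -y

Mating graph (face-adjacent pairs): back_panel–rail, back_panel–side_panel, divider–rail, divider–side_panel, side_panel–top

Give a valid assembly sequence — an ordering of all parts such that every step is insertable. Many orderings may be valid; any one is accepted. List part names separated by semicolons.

top; side_panel; back_panel; divider; rail

1. top@(1, 0) [-x clear] — {top}
2. side_panel@(0, 0) [-x clear] — {side_panel, top}
3. back_panel@(-1, 0) [-x clear] — {back_panel, side_panel, top}
4. divider@(0, 1) [-x clear] — {back_panel, divider, side_panel, top}
5. rail@(-1, 1) [+y clear] — {back_panel, divider, rail, side_panel, top}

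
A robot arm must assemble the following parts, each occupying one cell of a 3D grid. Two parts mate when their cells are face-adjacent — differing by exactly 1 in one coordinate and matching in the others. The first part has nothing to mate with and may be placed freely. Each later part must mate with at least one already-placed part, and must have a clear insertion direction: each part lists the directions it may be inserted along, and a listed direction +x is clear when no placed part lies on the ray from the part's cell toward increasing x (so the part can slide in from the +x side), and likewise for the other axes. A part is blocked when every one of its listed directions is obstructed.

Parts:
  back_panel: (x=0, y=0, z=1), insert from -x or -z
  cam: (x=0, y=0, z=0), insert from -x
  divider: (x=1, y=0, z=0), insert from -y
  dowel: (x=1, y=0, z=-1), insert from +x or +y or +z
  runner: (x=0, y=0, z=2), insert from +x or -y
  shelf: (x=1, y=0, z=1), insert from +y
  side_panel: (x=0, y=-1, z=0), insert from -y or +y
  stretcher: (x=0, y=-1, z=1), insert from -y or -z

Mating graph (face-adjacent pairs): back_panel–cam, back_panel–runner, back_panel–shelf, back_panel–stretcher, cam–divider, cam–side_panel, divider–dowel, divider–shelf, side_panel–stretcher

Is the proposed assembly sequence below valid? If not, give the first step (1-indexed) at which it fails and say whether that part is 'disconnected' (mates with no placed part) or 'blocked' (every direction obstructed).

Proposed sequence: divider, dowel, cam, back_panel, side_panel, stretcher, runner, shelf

1. divider@(1, 0, 0) [-y clear] — {divider}
2. dowel@(1, 0, -1) [+x clear] — {divider, dowel}
3. cam@(0, 0, 0) [-x clear] — {cam, divider, dowel}
4. back_panel@(0, 0, 1) [-x clear] — {back_panel, cam, divider, dowel}
5. side_panel@(0, -1, 0) [-y clear] — {back_panel, cam, divider, dowel, side_panel}
6. stretcher@(0, -1, 1) [-y clear] — {back_panel, cam, divider, dowel, side_panel, stretcher}
7. runner@(0, 0, 2) [+x clear] — {back_panel, cam, divider, dowel, runner, side_panel, stretcher}
8. shelf@(1, 0, 1) [+y clear] — {back_panel, cam, divider, dowel, runner, shelf, side_panel, stretcher}

Valid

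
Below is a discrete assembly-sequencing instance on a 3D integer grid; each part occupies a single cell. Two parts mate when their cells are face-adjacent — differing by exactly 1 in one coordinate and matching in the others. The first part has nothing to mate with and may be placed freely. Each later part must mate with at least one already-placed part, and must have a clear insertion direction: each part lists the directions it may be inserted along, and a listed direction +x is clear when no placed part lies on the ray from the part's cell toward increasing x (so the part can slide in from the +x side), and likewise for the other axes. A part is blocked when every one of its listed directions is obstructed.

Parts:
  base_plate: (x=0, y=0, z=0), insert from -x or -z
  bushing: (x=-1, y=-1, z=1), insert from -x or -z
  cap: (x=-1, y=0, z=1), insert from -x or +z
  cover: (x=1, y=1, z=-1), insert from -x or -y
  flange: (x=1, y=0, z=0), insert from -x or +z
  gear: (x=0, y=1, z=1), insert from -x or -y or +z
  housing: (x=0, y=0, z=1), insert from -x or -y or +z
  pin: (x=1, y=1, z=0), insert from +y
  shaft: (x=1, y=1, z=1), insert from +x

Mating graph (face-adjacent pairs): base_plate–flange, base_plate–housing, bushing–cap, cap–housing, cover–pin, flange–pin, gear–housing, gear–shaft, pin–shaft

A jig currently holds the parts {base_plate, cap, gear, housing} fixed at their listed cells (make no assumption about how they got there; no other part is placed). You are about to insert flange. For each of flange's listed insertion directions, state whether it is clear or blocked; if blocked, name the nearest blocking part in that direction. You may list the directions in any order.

-x: nearest on ray is base_plate@(0, 0, 0) ⇒ blocked
+z: ray from flange(1, 0, 0) has no placed part ⇒ clear

+z: clear; -x: blocked by base_plate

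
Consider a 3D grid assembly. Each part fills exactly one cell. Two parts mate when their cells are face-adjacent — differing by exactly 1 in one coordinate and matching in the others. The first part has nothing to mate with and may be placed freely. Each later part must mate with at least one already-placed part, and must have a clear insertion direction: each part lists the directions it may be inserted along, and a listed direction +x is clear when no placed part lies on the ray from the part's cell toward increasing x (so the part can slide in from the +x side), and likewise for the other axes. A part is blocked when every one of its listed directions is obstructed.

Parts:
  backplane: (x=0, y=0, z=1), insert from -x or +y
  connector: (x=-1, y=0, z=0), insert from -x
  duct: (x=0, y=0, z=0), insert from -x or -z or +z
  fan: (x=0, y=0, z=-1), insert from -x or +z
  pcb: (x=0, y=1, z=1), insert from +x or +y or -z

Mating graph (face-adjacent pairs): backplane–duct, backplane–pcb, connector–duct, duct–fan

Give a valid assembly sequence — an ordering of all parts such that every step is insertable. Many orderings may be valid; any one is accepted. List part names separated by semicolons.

1. pcb@(0, 1, 1) [+x clear] — {pcb}
2. backplane@(0, 0, 1) [-x clear] — {backplane, pcb}
3. duct@(0, 0, 0) [-x clear] — {backplane, duct, pcb}
4. fan@(0, 0, -1) [-x clear] — {backplane, duct, fan, pcb}
5. connector@(-1, 0, 0) [-x clear] — {backplane, connector, duct, fan, pcb}

pcb; backplane; duct; fan; connector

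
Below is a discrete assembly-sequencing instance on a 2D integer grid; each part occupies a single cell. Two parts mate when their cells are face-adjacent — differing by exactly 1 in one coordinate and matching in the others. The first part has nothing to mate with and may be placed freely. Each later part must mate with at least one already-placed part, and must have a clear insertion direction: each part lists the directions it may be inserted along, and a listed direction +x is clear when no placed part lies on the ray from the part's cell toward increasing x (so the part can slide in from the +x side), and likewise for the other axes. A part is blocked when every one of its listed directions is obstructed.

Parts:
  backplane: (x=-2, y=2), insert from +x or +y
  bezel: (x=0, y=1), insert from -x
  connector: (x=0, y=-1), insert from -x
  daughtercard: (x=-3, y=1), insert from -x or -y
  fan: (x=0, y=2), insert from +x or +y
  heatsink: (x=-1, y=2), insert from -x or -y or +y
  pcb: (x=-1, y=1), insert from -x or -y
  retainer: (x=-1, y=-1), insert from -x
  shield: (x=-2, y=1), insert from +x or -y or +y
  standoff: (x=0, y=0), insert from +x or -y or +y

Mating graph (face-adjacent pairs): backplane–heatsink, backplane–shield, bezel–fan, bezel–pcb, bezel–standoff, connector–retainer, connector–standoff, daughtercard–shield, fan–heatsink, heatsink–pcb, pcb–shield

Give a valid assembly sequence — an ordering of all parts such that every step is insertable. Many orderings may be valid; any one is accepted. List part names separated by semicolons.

heatsink; backplane; fan; bezel; pcb; standoff; connector; retainer; shield; daughtercard

1. heatsink@(-1, 2) [-x clear] — {heatsink}
2. backplane@(-2, 2) [+y clear] — {backplane, heatsink}
3. fan@(0, 2) [+x clear] — {backplane, fan, heatsink}
4. bezel@(0, 1) [-x clear] — {backplane, bezel, fan, heatsink}
5. pcb@(-1, 1) [-x clear] — {backplane, bezel, fan, heatsink, pcb}
6. standoff@(0, 0) [+x clear] — {backplane, bezel, fan, heatsink, pcb, standoff}
7. connector@(0, -1) [-x clear] — {backplane, bezel, connector, fan, heatsink, pcb, standoff}
8. retainer@(-1, -1) [-x clear] — {backplane, bezel, connector, fan, heatsink, pcb, retainer, standoff}
9. shield@(-2, 1) [-y clear] — {backplane, bezel, connector, fan, heatsink, pcb, retainer, shield, standoff}
10. daughtercard@(-3, 1) [-x clear] — {backplane, bezel, connector, daughtercard, fan, heatsink, pcb, retainer, shield, standoff}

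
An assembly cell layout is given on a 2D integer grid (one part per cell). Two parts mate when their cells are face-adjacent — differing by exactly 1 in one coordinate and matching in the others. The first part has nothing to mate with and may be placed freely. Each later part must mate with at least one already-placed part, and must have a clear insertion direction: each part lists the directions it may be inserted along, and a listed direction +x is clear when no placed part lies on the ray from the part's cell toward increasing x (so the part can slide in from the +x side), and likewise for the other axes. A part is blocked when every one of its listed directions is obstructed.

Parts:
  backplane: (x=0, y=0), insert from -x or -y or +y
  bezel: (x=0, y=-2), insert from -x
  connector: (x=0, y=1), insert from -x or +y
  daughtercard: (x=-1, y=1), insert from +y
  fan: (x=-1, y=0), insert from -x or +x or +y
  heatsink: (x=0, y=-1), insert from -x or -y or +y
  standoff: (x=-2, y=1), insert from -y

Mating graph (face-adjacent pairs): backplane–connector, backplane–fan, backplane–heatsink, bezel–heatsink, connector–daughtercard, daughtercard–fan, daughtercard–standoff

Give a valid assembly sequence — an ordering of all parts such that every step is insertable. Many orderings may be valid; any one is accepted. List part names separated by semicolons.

1. bezel@(0, -2) [-x clear] — {bezel}
2. heatsink@(0, -1) [-x clear] — {bezel, heatsink}
3. backplane@(0, 0) [-x clear] — {backplane, bezel, heatsink}
4. fan@(-1, 0) [-x clear] — {backplane, bezel, fan, heatsink}
5. connector@(0, 1) [-x clear] — {backplane, bezel, connector, fan, heatsink}
6. daughtercard@(-1, 1) [+y clear] — {backplane, bezel, connector, daughtercard, fan, heatsink}
7. standoff@(-2, 1) [-y clear] — {backplane, bezel, connector, daughtercard, fan, heatsink, standoff}

bezel; heatsink; backplane; fan; connector; daughtercard; standoff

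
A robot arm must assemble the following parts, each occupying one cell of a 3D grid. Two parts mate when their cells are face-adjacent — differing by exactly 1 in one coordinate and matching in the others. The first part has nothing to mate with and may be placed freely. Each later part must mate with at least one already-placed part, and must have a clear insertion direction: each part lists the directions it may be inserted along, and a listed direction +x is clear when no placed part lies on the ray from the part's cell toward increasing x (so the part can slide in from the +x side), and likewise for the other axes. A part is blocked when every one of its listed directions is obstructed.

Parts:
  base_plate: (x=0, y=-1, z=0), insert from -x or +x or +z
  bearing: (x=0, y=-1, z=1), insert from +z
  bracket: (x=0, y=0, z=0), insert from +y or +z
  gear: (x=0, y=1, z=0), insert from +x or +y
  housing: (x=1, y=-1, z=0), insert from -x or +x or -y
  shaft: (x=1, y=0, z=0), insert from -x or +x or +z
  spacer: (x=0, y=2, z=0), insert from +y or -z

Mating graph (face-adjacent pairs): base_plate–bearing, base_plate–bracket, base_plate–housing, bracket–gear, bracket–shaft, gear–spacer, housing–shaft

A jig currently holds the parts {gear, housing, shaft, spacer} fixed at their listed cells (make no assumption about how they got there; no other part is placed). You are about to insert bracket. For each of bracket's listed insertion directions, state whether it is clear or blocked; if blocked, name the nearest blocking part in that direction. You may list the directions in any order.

+y: blocked by gear; +z: clear

+y: nearest on ray is gear@(0, 1, 0) ⇒ blocked
+z: ray from bracket(0, 0, 0) has no placed part ⇒ clear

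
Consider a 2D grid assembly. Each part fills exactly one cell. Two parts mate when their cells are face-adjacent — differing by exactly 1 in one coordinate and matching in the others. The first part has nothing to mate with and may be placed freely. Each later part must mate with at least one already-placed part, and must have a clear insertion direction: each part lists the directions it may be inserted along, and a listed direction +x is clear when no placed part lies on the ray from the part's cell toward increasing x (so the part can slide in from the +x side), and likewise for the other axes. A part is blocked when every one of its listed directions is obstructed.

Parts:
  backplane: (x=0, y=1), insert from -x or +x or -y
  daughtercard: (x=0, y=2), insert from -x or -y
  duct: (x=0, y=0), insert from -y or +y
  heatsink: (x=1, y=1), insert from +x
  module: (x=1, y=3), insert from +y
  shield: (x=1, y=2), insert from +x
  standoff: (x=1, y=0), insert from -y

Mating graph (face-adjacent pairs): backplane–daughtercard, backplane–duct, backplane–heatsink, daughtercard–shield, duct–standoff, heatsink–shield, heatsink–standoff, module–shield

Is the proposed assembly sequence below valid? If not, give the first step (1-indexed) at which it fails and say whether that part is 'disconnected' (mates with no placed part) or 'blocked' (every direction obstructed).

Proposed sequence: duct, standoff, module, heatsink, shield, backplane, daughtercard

1. duct@(0, 0) [-y clear] — {duct}
2. standoff@(1, 0) [-y clear] — {duct, standoff}
3. module@(1, 3) — no placed neighbour ⇒ disconnected

Invalid at step 3 (disconnected)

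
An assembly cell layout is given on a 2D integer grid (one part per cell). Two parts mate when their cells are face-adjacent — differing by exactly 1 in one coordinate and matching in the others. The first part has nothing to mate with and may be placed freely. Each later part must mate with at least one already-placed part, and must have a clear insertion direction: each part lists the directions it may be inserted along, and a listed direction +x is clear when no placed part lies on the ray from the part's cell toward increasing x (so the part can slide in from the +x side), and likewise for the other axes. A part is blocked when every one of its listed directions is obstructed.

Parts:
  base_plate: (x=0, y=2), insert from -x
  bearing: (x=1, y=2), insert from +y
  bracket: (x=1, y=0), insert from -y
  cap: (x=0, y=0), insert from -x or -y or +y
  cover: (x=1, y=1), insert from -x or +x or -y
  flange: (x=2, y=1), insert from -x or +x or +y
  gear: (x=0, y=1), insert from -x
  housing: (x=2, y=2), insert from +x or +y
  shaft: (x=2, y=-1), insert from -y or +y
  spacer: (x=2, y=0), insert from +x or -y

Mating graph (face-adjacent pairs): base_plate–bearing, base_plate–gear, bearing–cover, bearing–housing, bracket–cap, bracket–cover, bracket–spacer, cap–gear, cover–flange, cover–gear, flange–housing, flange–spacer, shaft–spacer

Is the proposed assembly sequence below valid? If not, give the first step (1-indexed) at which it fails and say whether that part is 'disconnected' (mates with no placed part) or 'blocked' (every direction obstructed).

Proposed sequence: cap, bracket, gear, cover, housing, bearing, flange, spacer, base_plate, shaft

Invalid at step 5 (disconnected)

1. cap@(0, 0) [-x clear] — {cap}
2. bracket@(1, 0) [-y clear] — {bracket, cap}
3. gear@(0, 1) [-x clear] — {bracket, cap, gear}
4. cover@(1, 1) [+x clear] — {bracket, cap, cover, gear}
5. housing@(2, 2) — no placed neighbour ⇒ disconnected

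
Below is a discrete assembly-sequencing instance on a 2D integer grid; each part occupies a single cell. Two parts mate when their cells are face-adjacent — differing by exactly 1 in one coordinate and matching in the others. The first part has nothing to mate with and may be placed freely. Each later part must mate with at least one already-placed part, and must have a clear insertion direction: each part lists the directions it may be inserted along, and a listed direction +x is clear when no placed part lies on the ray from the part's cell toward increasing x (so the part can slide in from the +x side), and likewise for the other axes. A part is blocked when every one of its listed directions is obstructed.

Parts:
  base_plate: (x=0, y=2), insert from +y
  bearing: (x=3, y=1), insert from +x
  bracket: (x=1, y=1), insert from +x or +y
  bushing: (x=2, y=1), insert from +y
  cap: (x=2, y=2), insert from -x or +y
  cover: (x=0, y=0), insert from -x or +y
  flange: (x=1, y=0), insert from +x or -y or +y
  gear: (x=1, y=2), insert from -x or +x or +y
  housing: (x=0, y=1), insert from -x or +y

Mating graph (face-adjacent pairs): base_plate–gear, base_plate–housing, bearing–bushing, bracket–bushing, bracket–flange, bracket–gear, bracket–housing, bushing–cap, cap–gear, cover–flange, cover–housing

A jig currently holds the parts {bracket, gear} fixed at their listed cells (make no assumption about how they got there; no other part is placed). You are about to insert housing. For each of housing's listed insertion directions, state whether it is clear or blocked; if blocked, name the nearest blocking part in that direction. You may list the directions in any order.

-x: ray from housing(0, 1) has no placed part ⇒ clear
+y: ray from housing(0, 1) has no placed part ⇒ clear

+y: clear; -x: clear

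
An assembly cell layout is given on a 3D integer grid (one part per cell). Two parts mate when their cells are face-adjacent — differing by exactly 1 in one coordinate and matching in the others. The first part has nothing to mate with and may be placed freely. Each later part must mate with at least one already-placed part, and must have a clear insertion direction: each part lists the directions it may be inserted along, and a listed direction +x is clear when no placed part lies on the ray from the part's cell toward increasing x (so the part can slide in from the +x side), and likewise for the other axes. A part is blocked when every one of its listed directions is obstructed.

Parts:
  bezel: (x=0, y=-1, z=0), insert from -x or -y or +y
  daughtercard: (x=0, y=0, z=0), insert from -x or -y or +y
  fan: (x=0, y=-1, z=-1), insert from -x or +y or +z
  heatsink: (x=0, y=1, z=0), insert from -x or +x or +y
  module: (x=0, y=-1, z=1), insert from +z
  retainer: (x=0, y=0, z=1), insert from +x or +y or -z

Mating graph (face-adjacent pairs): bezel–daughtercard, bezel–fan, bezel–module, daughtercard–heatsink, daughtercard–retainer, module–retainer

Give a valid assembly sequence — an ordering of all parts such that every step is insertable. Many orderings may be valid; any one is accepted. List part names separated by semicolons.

heatsink; daughtercard; bezel; fan; module; retainer

1. heatsink@(0, 1, 0) [-x clear] — {heatsink}
2. daughtercard@(0, 0, 0) [-x clear] — {daughtercard, heatsink}
3. bezel@(0, -1, 0) [-x clear] — {bezel, daughtercard, heatsink}
4. fan@(0, -1, -1) [-x clear] — {bezel, daughtercard, fan, heatsink}
5. module@(0, -1, 1) [+z clear] — {bezel, daughtercard, fan, heatsink, module}
6. retainer@(0, 0, 1) [+x clear] — {bezel, daughtercard, fan, heatsink, module, retainer}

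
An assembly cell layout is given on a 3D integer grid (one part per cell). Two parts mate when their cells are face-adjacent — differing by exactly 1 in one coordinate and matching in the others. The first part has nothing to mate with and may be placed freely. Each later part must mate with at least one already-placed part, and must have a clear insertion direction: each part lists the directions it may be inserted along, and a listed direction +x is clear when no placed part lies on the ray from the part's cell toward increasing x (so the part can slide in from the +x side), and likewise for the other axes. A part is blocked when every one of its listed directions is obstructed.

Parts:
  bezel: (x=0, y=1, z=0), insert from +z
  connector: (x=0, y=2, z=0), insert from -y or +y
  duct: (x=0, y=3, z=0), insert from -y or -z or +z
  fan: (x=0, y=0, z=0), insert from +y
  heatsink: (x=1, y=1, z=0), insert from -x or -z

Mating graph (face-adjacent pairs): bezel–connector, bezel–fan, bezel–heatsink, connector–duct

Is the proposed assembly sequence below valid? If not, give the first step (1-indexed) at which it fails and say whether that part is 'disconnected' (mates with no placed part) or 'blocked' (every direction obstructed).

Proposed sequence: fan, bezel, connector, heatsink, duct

Valid

1. fan@(0, 0, 0) [+y clear] — {fan}
2. bezel@(0, 1, 0) [+z clear] — {bezel, fan}
3. connector@(0, 2, 0) [+y clear] — {bezel, connector, fan}
4. heatsink@(1, 1, 0) [-z clear] — {bezel, connector, fan, heatsink}
5. duct@(0, 3, 0) [-z clear] — {bezel, connector, duct, fan, heatsink}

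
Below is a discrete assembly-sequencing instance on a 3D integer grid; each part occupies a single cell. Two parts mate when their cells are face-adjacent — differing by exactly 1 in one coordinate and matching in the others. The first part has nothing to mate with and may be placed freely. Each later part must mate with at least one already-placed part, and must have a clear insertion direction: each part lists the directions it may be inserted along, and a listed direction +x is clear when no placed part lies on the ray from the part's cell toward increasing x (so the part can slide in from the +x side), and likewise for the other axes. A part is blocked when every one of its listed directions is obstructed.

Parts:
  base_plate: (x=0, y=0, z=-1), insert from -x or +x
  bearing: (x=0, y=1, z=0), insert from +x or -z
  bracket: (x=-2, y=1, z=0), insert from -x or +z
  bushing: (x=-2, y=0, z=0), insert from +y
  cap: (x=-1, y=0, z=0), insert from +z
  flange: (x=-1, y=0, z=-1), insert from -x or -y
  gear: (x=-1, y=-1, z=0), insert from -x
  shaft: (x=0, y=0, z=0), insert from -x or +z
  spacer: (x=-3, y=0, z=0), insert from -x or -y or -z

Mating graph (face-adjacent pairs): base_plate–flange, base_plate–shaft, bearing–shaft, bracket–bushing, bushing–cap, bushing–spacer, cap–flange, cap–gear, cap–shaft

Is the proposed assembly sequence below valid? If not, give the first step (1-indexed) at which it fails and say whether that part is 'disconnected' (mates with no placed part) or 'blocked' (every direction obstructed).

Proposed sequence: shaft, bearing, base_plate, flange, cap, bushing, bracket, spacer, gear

1. shaft@(0, 0, 0) [-x clear] — {shaft}
2. bearing@(0, 1, 0) [+x clear] — {bearing, shaft}
3. base_plate@(0, 0, -1) [-x clear] — {base_plate, bearing, shaft}
4. flange@(-1, 0, -1) [-x clear] — {base_plate, bearing, flange, shaft}
5. cap@(-1, 0, 0) [+z clear] — {base_plate, bearing, cap, flange, shaft}
6. bushing@(-2, 0, 0) [+y clear] — {base_plate, bearing, bushing, cap, flange, shaft}
7. bracket@(-2, 1, 0) [-x clear] — {base_plate, bearing, bracket, bushing, cap, flange, shaft}
8. spacer@(-3, 0, 0) [-x clear] — {base_plate, bearing, bracket, bushing, cap, flange, shaft, spacer}
9. gear@(-1, -1, 0) [-x clear] — {base_plate, bearing, bracket, bushing, cap, flange, gear, shaft, spacer}

Valid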